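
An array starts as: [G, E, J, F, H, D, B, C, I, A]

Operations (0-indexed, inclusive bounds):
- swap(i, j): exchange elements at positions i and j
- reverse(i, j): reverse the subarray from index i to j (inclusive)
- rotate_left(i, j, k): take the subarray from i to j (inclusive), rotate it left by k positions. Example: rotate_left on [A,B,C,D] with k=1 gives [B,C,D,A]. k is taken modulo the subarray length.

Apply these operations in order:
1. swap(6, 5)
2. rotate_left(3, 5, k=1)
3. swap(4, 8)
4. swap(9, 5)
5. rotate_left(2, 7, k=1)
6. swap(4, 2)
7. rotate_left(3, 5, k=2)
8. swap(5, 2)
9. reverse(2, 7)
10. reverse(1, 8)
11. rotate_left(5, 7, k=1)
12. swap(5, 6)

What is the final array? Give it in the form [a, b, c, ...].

After 1 (swap(6, 5)): [G, E, J, F, H, B, D, C, I, A]
After 2 (rotate_left(3, 5, k=1)): [G, E, J, H, B, F, D, C, I, A]
After 3 (swap(4, 8)): [G, E, J, H, I, F, D, C, B, A]
After 4 (swap(9, 5)): [G, E, J, H, I, A, D, C, B, F]
After 5 (rotate_left(2, 7, k=1)): [G, E, H, I, A, D, C, J, B, F]
After 6 (swap(4, 2)): [G, E, A, I, H, D, C, J, B, F]
After 7 (rotate_left(3, 5, k=2)): [G, E, A, D, I, H, C, J, B, F]
After 8 (swap(5, 2)): [G, E, H, D, I, A, C, J, B, F]
After 9 (reverse(2, 7)): [G, E, J, C, A, I, D, H, B, F]
After 10 (reverse(1, 8)): [G, B, H, D, I, A, C, J, E, F]
After 11 (rotate_left(5, 7, k=1)): [G, B, H, D, I, C, J, A, E, F]
After 12 (swap(5, 6)): [G, B, H, D, I, J, C, A, E, F]

Answer: [G, B, H, D, I, J, C, A, E, F]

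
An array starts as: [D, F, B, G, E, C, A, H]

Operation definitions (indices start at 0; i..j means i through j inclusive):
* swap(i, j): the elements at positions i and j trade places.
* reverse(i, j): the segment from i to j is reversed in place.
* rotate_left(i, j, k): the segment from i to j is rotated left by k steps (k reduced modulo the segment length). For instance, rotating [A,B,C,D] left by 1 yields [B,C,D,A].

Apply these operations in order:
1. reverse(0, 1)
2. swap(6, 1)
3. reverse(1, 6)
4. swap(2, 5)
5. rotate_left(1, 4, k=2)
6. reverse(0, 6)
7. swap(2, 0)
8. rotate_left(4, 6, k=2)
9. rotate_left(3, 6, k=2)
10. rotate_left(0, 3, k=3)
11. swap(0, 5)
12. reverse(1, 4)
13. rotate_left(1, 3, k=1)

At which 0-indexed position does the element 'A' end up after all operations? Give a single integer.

Answer: 1

Derivation:
After 1 (reverse(0, 1)): [F, D, B, G, E, C, A, H]
After 2 (swap(6, 1)): [F, A, B, G, E, C, D, H]
After 3 (reverse(1, 6)): [F, D, C, E, G, B, A, H]
After 4 (swap(2, 5)): [F, D, B, E, G, C, A, H]
After 5 (rotate_left(1, 4, k=2)): [F, E, G, D, B, C, A, H]
After 6 (reverse(0, 6)): [A, C, B, D, G, E, F, H]
After 7 (swap(2, 0)): [B, C, A, D, G, E, F, H]
After 8 (rotate_left(4, 6, k=2)): [B, C, A, D, F, G, E, H]
After 9 (rotate_left(3, 6, k=2)): [B, C, A, G, E, D, F, H]
After 10 (rotate_left(0, 3, k=3)): [G, B, C, A, E, D, F, H]
After 11 (swap(0, 5)): [D, B, C, A, E, G, F, H]
After 12 (reverse(1, 4)): [D, E, A, C, B, G, F, H]
After 13 (rotate_left(1, 3, k=1)): [D, A, C, E, B, G, F, H]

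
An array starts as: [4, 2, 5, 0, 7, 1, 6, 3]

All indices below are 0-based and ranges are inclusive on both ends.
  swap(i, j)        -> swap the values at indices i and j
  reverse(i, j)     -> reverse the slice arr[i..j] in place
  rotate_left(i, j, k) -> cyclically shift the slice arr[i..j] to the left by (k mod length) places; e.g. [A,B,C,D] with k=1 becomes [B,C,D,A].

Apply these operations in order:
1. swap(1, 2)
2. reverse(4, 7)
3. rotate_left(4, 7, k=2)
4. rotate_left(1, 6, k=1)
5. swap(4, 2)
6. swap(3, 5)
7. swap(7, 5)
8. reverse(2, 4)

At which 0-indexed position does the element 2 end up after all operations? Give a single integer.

After 1 (swap(1, 2)): [4, 5, 2, 0, 7, 1, 6, 3]
After 2 (reverse(4, 7)): [4, 5, 2, 0, 3, 6, 1, 7]
After 3 (rotate_left(4, 7, k=2)): [4, 5, 2, 0, 1, 7, 3, 6]
After 4 (rotate_left(1, 6, k=1)): [4, 2, 0, 1, 7, 3, 5, 6]
After 5 (swap(4, 2)): [4, 2, 7, 1, 0, 3, 5, 6]
After 6 (swap(3, 5)): [4, 2, 7, 3, 0, 1, 5, 6]
After 7 (swap(7, 5)): [4, 2, 7, 3, 0, 6, 5, 1]
After 8 (reverse(2, 4)): [4, 2, 0, 3, 7, 6, 5, 1]

Answer: 1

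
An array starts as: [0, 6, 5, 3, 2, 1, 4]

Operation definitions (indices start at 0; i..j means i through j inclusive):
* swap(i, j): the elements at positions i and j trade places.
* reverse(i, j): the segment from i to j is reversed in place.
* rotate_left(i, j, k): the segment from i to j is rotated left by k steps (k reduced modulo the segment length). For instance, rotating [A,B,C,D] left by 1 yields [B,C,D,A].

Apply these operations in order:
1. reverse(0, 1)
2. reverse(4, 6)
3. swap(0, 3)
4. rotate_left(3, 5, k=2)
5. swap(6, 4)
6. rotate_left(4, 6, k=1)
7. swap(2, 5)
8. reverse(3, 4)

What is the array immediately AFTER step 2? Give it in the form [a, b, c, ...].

After 1 (reverse(0, 1)): [6, 0, 5, 3, 2, 1, 4]
After 2 (reverse(4, 6)): [6, 0, 5, 3, 4, 1, 2]

Answer: [6, 0, 5, 3, 4, 1, 2]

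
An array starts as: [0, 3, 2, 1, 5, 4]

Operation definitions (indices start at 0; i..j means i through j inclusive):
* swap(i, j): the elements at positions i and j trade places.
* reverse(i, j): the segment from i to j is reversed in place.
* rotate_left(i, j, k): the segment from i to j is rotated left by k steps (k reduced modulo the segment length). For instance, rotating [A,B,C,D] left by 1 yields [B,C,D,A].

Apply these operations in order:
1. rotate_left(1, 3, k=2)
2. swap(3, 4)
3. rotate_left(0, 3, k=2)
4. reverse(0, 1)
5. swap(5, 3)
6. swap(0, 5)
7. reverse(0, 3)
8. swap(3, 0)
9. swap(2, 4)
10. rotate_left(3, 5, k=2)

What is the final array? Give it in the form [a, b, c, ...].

Answer: [1, 0, 2, 5, 4, 3]

Derivation:
After 1 (rotate_left(1, 3, k=2)): [0, 1, 3, 2, 5, 4]
After 2 (swap(3, 4)): [0, 1, 3, 5, 2, 4]
After 3 (rotate_left(0, 3, k=2)): [3, 5, 0, 1, 2, 4]
After 4 (reverse(0, 1)): [5, 3, 0, 1, 2, 4]
After 5 (swap(5, 3)): [5, 3, 0, 4, 2, 1]
After 6 (swap(0, 5)): [1, 3, 0, 4, 2, 5]
After 7 (reverse(0, 3)): [4, 0, 3, 1, 2, 5]
After 8 (swap(3, 0)): [1, 0, 3, 4, 2, 5]
After 9 (swap(2, 4)): [1, 0, 2, 4, 3, 5]
After 10 (rotate_left(3, 5, k=2)): [1, 0, 2, 5, 4, 3]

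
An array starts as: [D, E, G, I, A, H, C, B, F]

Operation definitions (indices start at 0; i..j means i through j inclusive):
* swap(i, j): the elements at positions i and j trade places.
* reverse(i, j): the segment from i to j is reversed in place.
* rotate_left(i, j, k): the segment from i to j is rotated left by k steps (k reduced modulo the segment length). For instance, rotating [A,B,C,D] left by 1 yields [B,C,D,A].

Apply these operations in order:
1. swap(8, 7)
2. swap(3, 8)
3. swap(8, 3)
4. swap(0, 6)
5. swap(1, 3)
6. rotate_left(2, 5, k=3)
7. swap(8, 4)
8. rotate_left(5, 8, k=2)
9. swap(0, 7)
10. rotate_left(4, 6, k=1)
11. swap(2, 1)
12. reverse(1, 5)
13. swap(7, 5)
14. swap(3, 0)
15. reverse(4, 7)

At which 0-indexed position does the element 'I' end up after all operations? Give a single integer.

After 1 (swap(8, 7)): [D, E, G, I, A, H, C, F, B]
After 2 (swap(3, 8)): [D, E, G, B, A, H, C, F, I]
After 3 (swap(8, 3)): [D, E, G, I, A, H, C, F, B]
After 4 (swap(0, 6)): [C, E, G, I, A, H, D, F, B]
After 5 (swap(1, 3)): [C, I, G, E, A, H, D, F, B]
After 6 (rotate_left(2, 5, k=3)): [C, I, H, G, E, A, D, F, B]
After 7 (swap(8, 4)): [C, I, H, G, B, A, D, F, E]
After 8 (rotate_left(5, 8, k=2)): [C, I, H, G, B, F, E, A, D]
After 9 (swap(0, 7)): [A, I, H, G, B, F, E, C, D]
After 10 (rotate_left(4, 6, k=1)): [A, I, H, G, F, E, B, C, D]
After 11 (swap(2, 1)): [A, H, I, G, F, E, B, C, D]
After 12 (reverse(1, 5)): [A, E, F, G, I, H, B, C, D]
After 13 (swap(7, 5)): [A, E, F, G, I, C, B, H, D]
After 14 (swap(3, 0)): [G, E, F, A, I, C, B, H, D]
After 15 (reverse(4, 7)): [G, E, F, A, H, B, C, I, D]

Answer: 7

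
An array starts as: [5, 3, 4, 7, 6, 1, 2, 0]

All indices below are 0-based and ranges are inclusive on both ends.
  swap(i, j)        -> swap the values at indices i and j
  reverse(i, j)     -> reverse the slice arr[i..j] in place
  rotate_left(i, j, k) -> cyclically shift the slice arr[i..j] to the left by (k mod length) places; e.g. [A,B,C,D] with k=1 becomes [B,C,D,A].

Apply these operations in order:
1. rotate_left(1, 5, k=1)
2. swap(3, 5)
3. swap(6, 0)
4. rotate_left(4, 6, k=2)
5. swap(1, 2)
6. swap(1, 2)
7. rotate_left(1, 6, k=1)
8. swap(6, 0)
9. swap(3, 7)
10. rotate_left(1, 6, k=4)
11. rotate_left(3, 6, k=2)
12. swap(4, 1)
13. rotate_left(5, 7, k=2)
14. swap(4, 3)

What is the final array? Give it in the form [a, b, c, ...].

After 1 (rotate_left(1, 5, k=1)): [5, 4, 7, 6, 1, 3, 2, 0]
After 2 (swap(3, 5)): [5, 4, 7, 3, 1, 6, 2, 0]
After 3 (swap(6, 0)): [2, 4, 7, 3, 1, 6, 5, 0]
After 4 (rotate_left(4, 6, k=2)): [2, 4, 7, 3, 5, 1, 6, 0]
After 5 (swap(1, 2)): [2, 7, 4, 3, 5, 1, 6, 0]
After 6 (swap(1, 2)): [2, 4, 7, 3, 5, 1, 6, 0]
After 7 (rotate_left(1, 6, k=1)): [2, 7, 3, 5, 1, 6, 4, 0]
After 8 (swap(6, 0)): [4, 7, 3, 5, 1, 6, 2, 0]
After 9 (swap(3, 7)): [4, 7, 3, 0, 1, 6, 2, 5]
After 10 (rotate_left(1, 6, k=4)): [4, 6, 2, 7, 3, 0, 1, 5]
After 11 (rotate_left(3, 6, k=2)): [4, 6, 2, 0, 1, 7, 3, 5]
After 12 (swap(4, 1)): [4, 1, 2, 0, 6, 7, 3, 5]
After 13 (rotate_left(5, 7, k=2)): [4, 1, 2, 0, 6, 5, 7, 3]
After 14 (swap(4, 3)): [4, 1, 2, 6, 0, 5, 7, 3]

Answer: [4, 1, 2, 6, 0, 5, 7, 3]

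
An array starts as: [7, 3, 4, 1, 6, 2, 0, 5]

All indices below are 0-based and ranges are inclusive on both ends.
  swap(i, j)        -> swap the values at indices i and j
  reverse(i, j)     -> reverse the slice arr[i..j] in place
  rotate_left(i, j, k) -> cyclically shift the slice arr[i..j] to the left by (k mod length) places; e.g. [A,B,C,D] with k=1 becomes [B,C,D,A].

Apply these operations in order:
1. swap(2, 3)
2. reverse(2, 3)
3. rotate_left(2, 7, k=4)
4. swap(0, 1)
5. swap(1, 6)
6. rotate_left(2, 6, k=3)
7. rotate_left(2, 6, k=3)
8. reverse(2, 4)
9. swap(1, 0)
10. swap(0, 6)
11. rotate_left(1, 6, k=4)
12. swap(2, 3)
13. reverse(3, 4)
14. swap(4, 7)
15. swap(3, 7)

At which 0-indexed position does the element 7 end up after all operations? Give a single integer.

Answer: 1

Derivation:
After 1 (swap(2, 3)): [7, 3, 1, 4, 6, 2, 0, 5]
After 2 (reverse(2, 3)): [7, 3, 4, 1, 6, 2, 0, 5]
After 3 (rotate_left(2, 7, k=4)): [7, 3, 0, 5, 4, 1, 6, 2]
After 4 (swap(0, 1)): [3, 7, 0, 5, 4, 1, 6, 2]
After 5 (swap(1, 6)): [3, 6, 0, 5, 4, 1, 7, 2]
After 6 (rotate_left(2, 6, k=3)): [3, 6, 1, 7, 0, 5, 4, 2]
After 7 (rotate_left(2, 6, k=3)): [3, 6, 5, 4, 1, 7, 0, 2]
After 8 (reverse(2, 4)): [3, 6, 1, 4, 5, 7, 0, 2]
After 9 (swap(1, 0)): [6, 3, 1, 4, 5, 7, 0, 2]
After 10 (swap(0, 6)): [0, 3, 1, 4, 5, 7, 6, 2]
After 11 (rotate_left(1, 6, k=4)): [0, 7, 6, 3, 1, 4, 5, 2]
After 12 (swap(2, 3)): [0, 7, 3, 6, 1, 4, 5, 2]
After 13 (reverse(3, 4)): [0, 7, 3, 1, 6, 4, 5, 2]
After 14 (swap(4, 7)): [0, 7, 3, 1, 2, 4, 5, 6]
After 15 (swap(3, 7)): [0, 7, 3, 6, 2, 4, 5, 1]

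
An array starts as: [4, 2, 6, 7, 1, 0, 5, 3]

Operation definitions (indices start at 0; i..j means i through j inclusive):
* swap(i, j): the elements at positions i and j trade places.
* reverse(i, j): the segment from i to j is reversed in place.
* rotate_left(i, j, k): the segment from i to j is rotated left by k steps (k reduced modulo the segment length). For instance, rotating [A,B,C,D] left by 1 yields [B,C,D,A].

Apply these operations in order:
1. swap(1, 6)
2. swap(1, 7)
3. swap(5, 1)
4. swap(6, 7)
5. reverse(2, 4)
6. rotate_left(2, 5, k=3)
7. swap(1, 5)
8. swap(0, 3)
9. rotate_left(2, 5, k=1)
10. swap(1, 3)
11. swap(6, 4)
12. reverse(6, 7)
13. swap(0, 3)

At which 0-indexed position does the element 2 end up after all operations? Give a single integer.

After 1 (swap(1, 6)): [4, 5, 6, 7, 1, 0, 2, 3]
After 2 (swap(1, 7)): [4, 3, 6, 7, 1, 0, 2, 5]
After 3 (swap(5, 1)): [4, 0, 6, 7, 1, 3, 2, 5]
After 4 (swap(6, 7)): [4, 0, 6, 7, 1, 3, 5, 2]
After 5 (reverse(2, 4)): [4, 0, 1, 7, 6, 3, 5, 2]
After 6 (rotate_left(2, 5, k=3)): [4, 0, 3, 1, 7, 6, 5, 2]
After 7 (swap(1, 5)): [4, 6, 3, 1, 7, 0, 5, 2]
After 8 (swap(0, 3)): [1, 6, 3, 4, 7, 0, 5, 2]
After 9 (rotate_left(2, 5, k=1)): [1, 6, 4, 7, 0, 3, 5, 2]
After 10 (swap(1, 3)): [1, 7, 4, 6, 0, 3, 5, 2]
After 11 (swap(6, 4)): [1, 7, 4, 6, 5, 3, 0, 2]
After 12 (reverse(6, 7)): [1, 7, 4, 6, 5, 3, 2, 0]
After 13 (swap(0, 3)): [6, 7, 4, 1, 5, 3, 2, 0]

Answer: 6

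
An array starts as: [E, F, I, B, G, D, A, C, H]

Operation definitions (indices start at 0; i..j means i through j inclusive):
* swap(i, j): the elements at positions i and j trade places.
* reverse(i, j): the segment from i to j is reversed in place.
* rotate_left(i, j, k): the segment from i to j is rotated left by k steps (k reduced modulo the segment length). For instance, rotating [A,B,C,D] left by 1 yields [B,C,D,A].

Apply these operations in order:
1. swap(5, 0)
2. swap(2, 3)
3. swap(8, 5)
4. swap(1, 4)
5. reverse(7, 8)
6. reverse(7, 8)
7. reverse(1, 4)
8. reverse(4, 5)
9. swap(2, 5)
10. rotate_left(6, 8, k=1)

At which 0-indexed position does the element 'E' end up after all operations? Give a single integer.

Answer: 7

Derivation:
After 1 (swap(5, 0)): [D, F, I, B, G, E, A, C, H]
After 2 (swap(2, 3)): [D, F, B, I, G, E, A, C, H]
After 3 (swap(8, 5)): [D, F, B, I, G, H, A, C, E]
After 4 (swap(1, 4)): [D, G, B, I, F, H, A, C, E]
After 5 (reverse(7, 8)): [D, G, B, I, F, H, A, E, C]
After 6 (reverse(7, 8)): [D, G, B, I, F, H, A, C, E]
After 7 (reverse(1, 4)): [D, F, I, B, G, H, A, C, E]
After 8 (reverse(4, 5)): [D, F, I, B, H, G, A, C, E]
After 9 (swap(2, 5)): [D, F, G, B, H, I, A, C, E]
After 10 (rotate_left(6, 8, k=1)): [D, F, G, B, H, I, C, E, A]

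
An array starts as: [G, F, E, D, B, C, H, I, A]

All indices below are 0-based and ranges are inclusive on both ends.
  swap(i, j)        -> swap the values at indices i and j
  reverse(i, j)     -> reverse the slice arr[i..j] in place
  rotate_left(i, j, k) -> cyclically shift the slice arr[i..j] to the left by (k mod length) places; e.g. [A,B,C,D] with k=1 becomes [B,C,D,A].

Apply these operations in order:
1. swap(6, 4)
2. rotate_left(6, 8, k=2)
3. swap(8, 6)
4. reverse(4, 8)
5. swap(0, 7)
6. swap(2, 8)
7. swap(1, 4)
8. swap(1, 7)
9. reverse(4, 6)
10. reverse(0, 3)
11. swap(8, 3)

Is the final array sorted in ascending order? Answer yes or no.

Answer: no

Derivation:
After 1 (swap(6, 4)): [G, F, E, D, H, C, B, I, A]
After 2 (rotate_left(6, 8, k=2)): [G, F, E, D, H, C, A, B, I]
After 3 (swap(8, 6)): [G, F, E, D, H, C, I, B, A]
After 4 (reverse(4, 8)): [G, F, E, D, A, B, I, C, H]
After 5 (swap(0, 7)): [C, F, E, D, A, B, I, G, H]
After 6 (swap(2, 8)): [C, F, H, D, A, B, I, G, E]
After 7 (swap(1, 4)): [C, A, H, D, F, B, I, G, E]
After 8 (swap(1, 7)): [C, G, H, D, F, B, I, A, E]
After 9 (reverse(4, 6)): [C, G, H, D, I, B, F, A, E]
After 10 (reverse(0, 3)): [D, H, G, C, I, B, F, A, E]
After 11 (swap(8, 3)): [D, H, G, E, I, B, F, A, C]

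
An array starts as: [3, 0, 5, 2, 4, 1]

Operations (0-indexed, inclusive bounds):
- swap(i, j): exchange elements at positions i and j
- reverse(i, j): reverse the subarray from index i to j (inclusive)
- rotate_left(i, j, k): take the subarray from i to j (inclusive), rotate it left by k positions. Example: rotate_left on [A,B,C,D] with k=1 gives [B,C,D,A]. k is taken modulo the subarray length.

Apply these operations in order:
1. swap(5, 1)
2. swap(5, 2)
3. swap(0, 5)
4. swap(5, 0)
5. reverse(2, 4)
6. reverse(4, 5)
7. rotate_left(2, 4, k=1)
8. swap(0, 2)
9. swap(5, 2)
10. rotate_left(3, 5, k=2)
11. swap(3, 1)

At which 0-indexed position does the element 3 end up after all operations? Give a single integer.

Answer: 1

Derivation:
After 1 (swap(5, 1)): [3, 1, 5, 2, 4, 0]
After 2 (swap(5, 2)): [3, 1, 0, 2, 4, 5]
After 3 (swap(0, 5)): [5, 1, 0, 2, 4, 3]
After 4 (swap(5, 0)): [3, 1, 0, 2, 4, 5]
After 5 (reverse(2, 4)): [3, 1, 4, 2, 0, 5]
After 6 (reverse(4, 5)): [3, 1, 4, 2, 5, 0]
After 7 (rotate_left(2, 4, k=1)): [3, 1, 2, 5, 4, 0]
After 8 (swap(0, 2)): [2, 1, 3, 5, 4, 0]
After 9 (swap(5, 2)): [2, 1, 0, 5, 4, 3]
After 10 (rotate_left(3, 5, k=2)): [2, 1, 0, 3, 5, 4]
After 11 (swap(3, 1)): [2, 3, 0, 1, 5, 4]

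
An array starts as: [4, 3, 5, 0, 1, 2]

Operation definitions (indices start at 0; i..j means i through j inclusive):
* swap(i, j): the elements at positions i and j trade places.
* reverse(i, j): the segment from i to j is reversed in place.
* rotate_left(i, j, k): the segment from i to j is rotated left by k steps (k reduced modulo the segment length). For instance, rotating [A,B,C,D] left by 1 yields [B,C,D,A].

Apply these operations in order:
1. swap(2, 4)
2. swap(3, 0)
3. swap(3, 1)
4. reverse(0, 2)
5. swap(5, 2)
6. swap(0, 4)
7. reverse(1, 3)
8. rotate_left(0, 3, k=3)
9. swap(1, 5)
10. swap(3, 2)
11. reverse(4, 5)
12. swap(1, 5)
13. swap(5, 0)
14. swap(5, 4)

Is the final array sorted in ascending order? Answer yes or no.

Answer: yes

Derivation:
After 1 (swap(2, 4)): [4, 3, 1, 0, 5, 2]
After 2 (swap(3, 0)): [0, 3, 1, 4, 5, 2]
After 3 (swap(3, 1)): [0, 4, 1, 3, 5, 2]
After 4 (reverse(0, 2)): [1, 4, 0, 3, 5, 2]
After 5 (swap(5, 2)): [1, 4, 2, 3, 5, 0]
After 6 (swap(0, 4)): [5, 4, 2, 3, 1, 0]
After 7 (reverse(1, 3)): [5, 3, 2, 4, 1, 0]
After 8 (rotate_left(0, 3, k=3)): [4, 5, 3, 2, 1, 0]
After 9 (swap(1, 5)): [4, 0, 3, 2, 1, 5]
After 10 (swap(3, 2)): [4, 0, 2, 3, 1, 5]
After 11 (reverse(4, 5)): [4, 0, 2, 3, 5, 1]
After 12 (swap(1, 5)): [4, 1, 2, 3, 5, 0]
After 13 (swap(5, 0)): [0, 1, 2, 3, 5, 4]
After 14 (swap(5, 4)): [0, 1, 2, 3, 4, 5]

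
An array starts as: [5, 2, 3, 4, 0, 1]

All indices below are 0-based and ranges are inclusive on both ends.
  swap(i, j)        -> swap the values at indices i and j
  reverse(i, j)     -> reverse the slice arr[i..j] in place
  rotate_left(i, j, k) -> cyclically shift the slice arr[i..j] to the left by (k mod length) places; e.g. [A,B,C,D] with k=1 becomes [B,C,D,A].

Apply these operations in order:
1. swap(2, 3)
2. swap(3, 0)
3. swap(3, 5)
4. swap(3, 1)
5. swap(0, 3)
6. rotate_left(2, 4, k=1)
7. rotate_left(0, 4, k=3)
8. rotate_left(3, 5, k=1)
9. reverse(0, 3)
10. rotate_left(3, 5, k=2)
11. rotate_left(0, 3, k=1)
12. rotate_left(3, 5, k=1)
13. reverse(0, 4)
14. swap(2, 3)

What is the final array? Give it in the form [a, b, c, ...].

After 1 (swap(2, 3)): [5, 2, 4, 3, 0, 1]
After 2 (swap(3, 0)): [3, 2, 4, 5, 0, 1]
After 3 (swap(3, 5)): [3, 2, 4, 1, 0, 5]
After 4 (swap(3, 1)): [3, 1, 4, 2, 0, 5]
After 5 (swap(0, 3)): [2, 1, 4, 3, 0, 5]
After 6 (rotate_left(2, 4, k=1)): [2, 1, 3, 0, 4, 5]
After 7 (rotate_left(0, 4, k=3)): [0, 4, 2, 1, 3, 5]
After 8 (rotate_left(3, 5, k=1)): [0, 4, 2, 3, 5, 1]
After 9 (reverse(0, 3)): [3, 2, 4, 0, 5, 1]
After 10 (rotate_left(3, 5, k=2)): [3, 2, 4, 1, 0, 5]
After 11 (rotate_left(0, 3, k=1)): [2, 4, 1, 3, 0, 5]
After 12 (rotate_left(3, 5, k=1)): [2, 4, 1, 0, 5, 3]
After 13 (reverse(0, 4)): [5, 0, 1, 4, 2, 3]
After 14 (swap(2, 3)): [5, 0, 4, 1, 2, 3]

Answer: [5, 0, 4, 1, 2, 3]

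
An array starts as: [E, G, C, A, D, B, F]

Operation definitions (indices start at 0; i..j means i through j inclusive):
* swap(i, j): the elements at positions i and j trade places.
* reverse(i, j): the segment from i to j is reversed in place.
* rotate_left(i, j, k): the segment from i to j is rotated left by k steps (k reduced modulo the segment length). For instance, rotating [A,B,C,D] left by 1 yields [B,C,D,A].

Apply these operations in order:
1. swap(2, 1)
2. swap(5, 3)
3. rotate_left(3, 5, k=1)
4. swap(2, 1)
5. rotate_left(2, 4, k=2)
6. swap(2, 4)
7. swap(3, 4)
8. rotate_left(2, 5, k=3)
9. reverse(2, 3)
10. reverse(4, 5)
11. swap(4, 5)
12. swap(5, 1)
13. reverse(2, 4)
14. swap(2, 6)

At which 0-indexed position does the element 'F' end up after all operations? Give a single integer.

After 1 (swap(2, 1)): [E, C, G, A, D, B, F]
After 2 (swap(5, 3)): [E, C, G, B, D, A, F]
After 3 (rotate_left(3, 5, k=1)): [E, C, G, D, A, B, F]
After 4 (swap(2, 1)): [E, G, C, D, A, B, F]
After 5 (rotate_left(2, 4, k=2)): [E, G, A, C, D, B, F]
After 6 (swap(2, 4)): [E, G, D, C, A, B, F]
After 7 (swap(3, 4)): [E, G, D, A, C, B, F]
After 8 (rotate_left(2, 5, k=3)): [E, G, B, D, A, C, F]
After 9 (reverse(2, 3)): [E, G, D, B, A, C, F]
After 10 (reverse(4, 5)): [E, G, D, B, C, A, F]
After 11 (swap(4, 5)): [E, G, D, B, A, C, F]
After 12 (swap(5, 1)): [E, C, D, B, A, G, F]
After 13 (reverse(2, 4)): [E, C, A, B, D, G, F]
After 14 (swap(2, 6)): [E, C, F, B, D, G, A]

Answer: 2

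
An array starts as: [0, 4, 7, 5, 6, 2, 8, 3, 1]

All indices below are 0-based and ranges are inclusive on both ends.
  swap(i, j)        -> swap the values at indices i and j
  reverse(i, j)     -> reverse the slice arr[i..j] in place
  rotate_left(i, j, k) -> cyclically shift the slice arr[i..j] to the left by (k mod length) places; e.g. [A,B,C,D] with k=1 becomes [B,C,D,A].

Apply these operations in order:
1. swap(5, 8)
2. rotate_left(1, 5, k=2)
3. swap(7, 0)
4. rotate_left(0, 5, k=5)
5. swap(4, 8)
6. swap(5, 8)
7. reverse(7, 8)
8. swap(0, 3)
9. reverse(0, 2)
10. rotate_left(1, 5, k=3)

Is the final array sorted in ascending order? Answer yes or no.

Answer: no

Derivation:
After 1 (swap(5, 8)): [0, 4, 7, 5, 6, 1, 8, 3, 2]
After 2 (rotate_left(1, 5, k=2)): [0, 5, 6, 1, 4, 7, 8, 3, 2]
After 3 (swap(7, 0)): [3, 5, 6, 1, 4, 7, 8, 0, 2]
After 4 (rotate_left(0, 5, k=5)): [7, 3, 5, 6, 1, 4, 8, 0, 2]
After 5 (swap(4, 8)): [7, 3, 5, 6, 2, 4, 8, 0, 1]
After 6 (swap(5, 8)): [7, 3, 5, 6, 2, 1, 8, 0, 4]
After 7 (reverse(7, 8)): [7, 3, 5, 6, 2, 1, 8, 4, 0]
After 8 (swap(0, 3)): [6, 3, 5, 7, 2, 1, 8, 4, 0]
After 9 (reverse(0, 2)): [5, 3, 6, 7, 2, 1, 8, 4, 0]
After 10 (rotate_left(1, 5, k=3)): [5, 2, 1, 3, 6, 7, 8, 4, 0]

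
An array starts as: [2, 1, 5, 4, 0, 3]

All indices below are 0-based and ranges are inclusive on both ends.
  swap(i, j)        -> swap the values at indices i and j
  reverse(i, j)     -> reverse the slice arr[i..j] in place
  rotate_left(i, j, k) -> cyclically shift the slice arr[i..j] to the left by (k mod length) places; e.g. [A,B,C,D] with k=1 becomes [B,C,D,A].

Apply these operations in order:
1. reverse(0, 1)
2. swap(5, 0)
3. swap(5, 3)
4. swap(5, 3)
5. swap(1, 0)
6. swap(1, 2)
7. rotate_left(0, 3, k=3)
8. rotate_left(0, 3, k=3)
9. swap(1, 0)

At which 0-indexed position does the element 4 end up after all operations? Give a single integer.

Answer: 0

Derivation:
After 1 (reverse(0, 1)): [1, 2, 5, 4, 0, 3]
After 2 (swap(5, 0)): [3, 2, 5, 4, 0, 1]
After 3 (swap(5, 3)): [3, 2, 5, 1, 0, 4]
After 4 (swap(5, 3)): [3, 2, 5, 4, 0, 1]
After 5 (swap(1, 0)): [2, 3, 5, 4, 0, 1]
After 6 (swap(1, 2)): [2, 5, 3, 4, 0, 1]
After 7 (rotate_left(0, 3, k=3)): [4, 2, 5, 3, 0, 1]
After 8 (rotate_left(0, 3, k=3)): [3, 4, 2, 5, 0, 1]
After 9 (swap(1, 0)): [4, 3, 2, 5, 0, 1]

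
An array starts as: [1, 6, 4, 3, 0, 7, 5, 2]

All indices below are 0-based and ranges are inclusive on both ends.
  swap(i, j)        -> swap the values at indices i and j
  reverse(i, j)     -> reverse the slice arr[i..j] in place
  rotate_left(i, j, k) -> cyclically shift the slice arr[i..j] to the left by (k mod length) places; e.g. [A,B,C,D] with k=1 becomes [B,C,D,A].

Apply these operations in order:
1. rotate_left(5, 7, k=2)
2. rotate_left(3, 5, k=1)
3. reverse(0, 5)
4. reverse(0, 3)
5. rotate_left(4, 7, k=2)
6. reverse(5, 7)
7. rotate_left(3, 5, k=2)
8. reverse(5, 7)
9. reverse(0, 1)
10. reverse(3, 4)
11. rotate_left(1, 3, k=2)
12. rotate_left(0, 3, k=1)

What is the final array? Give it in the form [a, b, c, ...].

Answer: [3, 4, 2, 0, 1, 5, 6, 7]

Derivation:
After 1 (rotate_left(5, 7, k=2)): [1, 6, 4, 3, 0, 2, 7, 5]
After 2 (rotate_left(3, 5, k=1)): [1, 6, 4, 0, 2, 3, 7, 5]
After 3 (reverse(0, 5)): [3, 2, 0, 4, 6, 1, 7, 5]
After 4 (reverse(0, 3)): [4, 0, 2, 3, 6, 1, 7, 5]
After 5 (rotate_left(4, 7, k=2)): [4, 0, 2, 3, 7, 5, 6, 1]
After 6 (reverse(5, 7)): [4, 0, 2, 3, 7, 1, 6, 5]
After 7 (rotate_left(3, 5, k=2)): [4, 0, 2, 1, 3, 7, 6, 5]
After 8 (reverse(5, 7)): [4, 0, 2, 1, 3, 5, 6, 7]
After 9 (reverse(0, 1)): [0, 4, 2, 1, 3, 5, 6, 7]
After 10 (reverse(3, 4)): [0, 4, 2, 3, 1, 5, 6, 7]
After 11 (rotate_left(1, 3, k=2)): [0, 3, 4, 2, 1, 5, 6, 7]
After 12 (rotate_left(0, 3, k=1)): [3, 4, 2, 0, 1, 5, 6, 7]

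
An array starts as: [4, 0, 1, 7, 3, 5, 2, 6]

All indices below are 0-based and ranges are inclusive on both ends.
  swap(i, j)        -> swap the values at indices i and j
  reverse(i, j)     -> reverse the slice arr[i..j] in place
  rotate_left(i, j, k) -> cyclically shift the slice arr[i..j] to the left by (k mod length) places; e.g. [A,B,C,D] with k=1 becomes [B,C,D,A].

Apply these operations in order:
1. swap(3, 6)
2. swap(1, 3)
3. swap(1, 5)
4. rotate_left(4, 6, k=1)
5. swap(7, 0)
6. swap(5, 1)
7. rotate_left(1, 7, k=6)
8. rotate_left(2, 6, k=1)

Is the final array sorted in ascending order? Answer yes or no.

Answer: no

Derivation:
After 1 (swap(3, 6)): [4, 0, 1, 2, 3, 5, 7, 6]
After 2 (swap(1, 3)): [4, 2, 1, 0, 3, 5, 7, 6]
After 3 (swap(1, 5)): [4, 5, 1, 0, 3, 2, 7, 6]
After 4 (rotate_left(4, 6, k=1)): [4, 5, 1, 0, 2, 7, 3, 6]
After 5 (swap(7, 0)): [6, 5, 1, 0, 2, 7, 3, 4]
After 6 (swap(5, 1)): [6, 7, 1, 0, 2, 5, 3, 4]
After 7 (rotate_left(1, 7, k=6)): [6, 4, 7, 1, 0, 2, 5, 3]
After 8 (rotate_left(2, 6, k=1)): [6, 4, 1, 0, 2, 5, 7, 3]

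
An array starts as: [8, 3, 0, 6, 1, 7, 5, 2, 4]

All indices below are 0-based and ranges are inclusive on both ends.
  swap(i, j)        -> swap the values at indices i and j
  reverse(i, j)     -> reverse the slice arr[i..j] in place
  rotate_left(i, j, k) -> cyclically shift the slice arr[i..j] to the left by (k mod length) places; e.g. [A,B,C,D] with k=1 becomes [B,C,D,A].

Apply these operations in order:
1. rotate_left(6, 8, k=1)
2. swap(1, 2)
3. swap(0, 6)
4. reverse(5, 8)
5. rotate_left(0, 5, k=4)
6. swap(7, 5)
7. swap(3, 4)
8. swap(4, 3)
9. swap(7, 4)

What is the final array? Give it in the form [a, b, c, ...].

After 1 (rotate_left(6, 8, k=1)): [8, 3, 0, 6, 1, 7, 2, 4, 5]
After 2 (swap(1, 2)): [8, 0, 3, 6, 1, 7, 2, 4, 5]
After 3 (swap(0, 6)): [2, 0, 3, 6, 1, 7, 8, 4, 5]
After 4 (reverse(5, 8)): [2, 0, 3, 6, 1, 5, 4, 8, 7]
After 5 (rotate_left(0, 5, k=4)): [1, 5, 2, 0, 3, 6, 4, 8, 7]
After 6 (swap(7, 5)): [1, 5, 2, 0, 3, 8, 4, 6, 7]
After 7 (swap(3, 4)): [1, 5, 2, 3, 0, 8, 4, 6, 7]
After 8 (swap(4, 3)): [1, 5, 2, 0, 3, 8, 4, 6, 7]
After 9 (swap(7, 4)): [1, 5, 2, 0, 6, 8, 4, 3, 7]

Answer: [1, 5, 2, 0, 6, 8, 4, 3, 7]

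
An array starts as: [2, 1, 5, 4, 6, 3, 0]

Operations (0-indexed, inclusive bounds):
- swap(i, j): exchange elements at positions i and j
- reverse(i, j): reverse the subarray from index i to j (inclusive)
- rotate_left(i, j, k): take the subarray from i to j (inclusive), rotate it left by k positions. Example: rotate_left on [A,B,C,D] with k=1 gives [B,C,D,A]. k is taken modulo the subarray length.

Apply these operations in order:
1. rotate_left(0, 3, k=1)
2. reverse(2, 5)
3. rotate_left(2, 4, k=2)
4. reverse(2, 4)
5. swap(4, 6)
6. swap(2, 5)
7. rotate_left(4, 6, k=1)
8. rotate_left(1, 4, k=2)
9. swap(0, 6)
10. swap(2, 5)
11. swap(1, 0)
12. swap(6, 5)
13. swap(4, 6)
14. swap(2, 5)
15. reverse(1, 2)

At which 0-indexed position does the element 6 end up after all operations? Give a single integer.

Answer: 4

Derivation:
After 1 (rotate_left(0, 3, k=1)): [1, 5, 4, 2, 6, 3, 0]
After 2 (reverse(2, 5)): [1, 5, 3, 6, 2, 4, 0]
After 3 (rotate_left(2, 4, k=2)): [1, 5, 2, 3, 6, 4, 0]
After 4 (reverse(2, 4)): [1, 5, 6, 3, 2, 4, 0]
After 5 (swap(4, 6)): [1, 5, 6, 3, 0, 4, 2]
After 6 (swap(2, 5)): [1, 5, 4, 3, 0, 6, 2]
After 7 (rotate_left(4, 6, k=1)): [1, 5, 4, 3, 6, 2, 0]
After 8 (rotate_left(1, 4, k=2)): [1, 3, 6, 5, 4, 2, 0]
After 9 (swap(0, 6)): [0, 3, 6, 5, 4, 2, 1]
After 10 (swap(2, 5)): [0, 3, 2, 5, 4, 6, 1]
After 11 (swap(1, 0)): [3, 0, 2, 5, 4, 6, 1]
After 12 (swap(6, 5)): [3, 0, 2, 5, 4, 1, 6]
After 13 (swap(4, 6)): [3, 0, 2, 5, 6, 1, 4]
After 14 (swap(2, 5)): [3, 0, 1, 5, 6, 2, 4]
After 15 (reverse(1, 2)): [3, 1, 0, 5, 6, 2, 4]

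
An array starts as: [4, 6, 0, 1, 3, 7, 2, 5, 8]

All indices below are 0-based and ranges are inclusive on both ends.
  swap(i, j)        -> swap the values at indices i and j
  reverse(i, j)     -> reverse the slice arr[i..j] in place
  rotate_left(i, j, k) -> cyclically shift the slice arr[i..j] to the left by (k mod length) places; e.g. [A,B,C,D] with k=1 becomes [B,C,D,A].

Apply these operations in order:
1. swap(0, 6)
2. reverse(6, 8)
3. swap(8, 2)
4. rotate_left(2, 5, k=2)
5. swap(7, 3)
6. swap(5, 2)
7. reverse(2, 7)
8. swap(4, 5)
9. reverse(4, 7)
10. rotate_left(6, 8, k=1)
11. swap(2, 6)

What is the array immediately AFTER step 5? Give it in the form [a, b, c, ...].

After 1 (swap(0, 6)): [2, 6, 0, 1, 3, 7, 4, 5, 8]
After 2 (reverse(6, 8)): [2, 6, 0, 1, 3, 7, 8, 5, 4]
After 3 (swap(8, 2)): [2, 6, 4, 1, 3, 7, 8, 5, 0]
After 4 (rotate_left(2, 5, k=2)): [2, 6, 3, 7, 4, 1, 8, 5, 0]
After 5 (swap(7, 3)): [2, 6, 3, 5, 4, 1, 8, 7, 0]

Answer: [2, 6, 3, 5, 4, 1, 8, 7, 0]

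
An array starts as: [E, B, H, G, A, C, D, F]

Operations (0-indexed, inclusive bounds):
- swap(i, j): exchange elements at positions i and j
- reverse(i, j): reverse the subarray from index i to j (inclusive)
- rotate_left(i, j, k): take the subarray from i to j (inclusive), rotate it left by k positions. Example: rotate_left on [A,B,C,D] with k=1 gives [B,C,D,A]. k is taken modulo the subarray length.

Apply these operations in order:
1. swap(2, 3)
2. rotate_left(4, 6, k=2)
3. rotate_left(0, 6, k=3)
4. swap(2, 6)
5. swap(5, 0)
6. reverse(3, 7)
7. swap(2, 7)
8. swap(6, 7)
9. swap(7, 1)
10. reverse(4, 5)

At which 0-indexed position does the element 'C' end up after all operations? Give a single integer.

Answer: 2

Derivation:
After 1 (swap(2, 3)): [E, B, G, H, A, C, D, F]
After 2 (rotate_left(4, 6, k=2)): [E, B, G, H, D, A, C, F]
After 3 (rotate_left(0, 6, k=3)): [H, D, A, C, E, B, G, F]
After 4 (swap(2, 6)): [H, D, G, C, E, B, A, F]
After 5 (swap(5, 0)): [B, D, G, C, E, H, A, F]
After 6 (reverse(3, 7)): [B, D, G, F, A, H, E, C]
After 7 (swap(2, 7)): [B, D, C, F, A, H, E, G]
After 8 (swap(6, 7)): [B, D, C, F, A, H, G, E]
After 9 (swap(7, 1)): [B, E, C, F, A, H, G, D]
After 10 (reverse(4, 5)): [B, E, C, F, H, A, G, D]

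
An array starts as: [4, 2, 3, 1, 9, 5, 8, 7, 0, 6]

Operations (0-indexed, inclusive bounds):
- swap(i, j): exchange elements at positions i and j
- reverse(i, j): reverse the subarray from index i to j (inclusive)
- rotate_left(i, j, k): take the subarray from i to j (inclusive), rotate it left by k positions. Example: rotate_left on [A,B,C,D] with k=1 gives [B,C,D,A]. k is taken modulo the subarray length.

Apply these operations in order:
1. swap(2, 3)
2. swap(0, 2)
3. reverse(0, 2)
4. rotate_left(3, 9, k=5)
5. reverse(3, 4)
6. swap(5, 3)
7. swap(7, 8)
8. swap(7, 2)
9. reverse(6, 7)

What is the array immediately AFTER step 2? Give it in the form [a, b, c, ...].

Answer: [1, 2, 4, 3, 9, 5, 8, 7, 0, 6]

Derivation:
After 1 (swap(2, 3)): [4, 2, 1, 3, 9, 5, 8, 7, 0, 6]
After 2 (swap(0, 2)): [1, 2, 4, 3, 9, 5, 8, 7, 0, 6]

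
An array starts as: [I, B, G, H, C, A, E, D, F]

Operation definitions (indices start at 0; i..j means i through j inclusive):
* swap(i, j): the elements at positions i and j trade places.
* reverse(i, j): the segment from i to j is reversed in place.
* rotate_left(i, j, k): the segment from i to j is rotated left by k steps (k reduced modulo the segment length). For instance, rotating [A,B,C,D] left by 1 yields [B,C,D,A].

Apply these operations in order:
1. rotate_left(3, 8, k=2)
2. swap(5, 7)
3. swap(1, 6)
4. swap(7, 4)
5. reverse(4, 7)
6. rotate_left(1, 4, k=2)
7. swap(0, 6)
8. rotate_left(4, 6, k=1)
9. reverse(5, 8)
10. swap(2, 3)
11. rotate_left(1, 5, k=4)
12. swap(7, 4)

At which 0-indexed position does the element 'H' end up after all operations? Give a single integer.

After 1 (rotate_left(3, 8, k=2)): [I, B, G, A, E, D, F, H, C]
After 2 (swap(5, 7)): [I, B, G, A, E, H, F, D, C]
After 3 (swap(1, 6)): [I, F, G, A, E, H, B, D, C]
After 4 (swap(7, 4)): [I, F, G, A, D, H, B, E, C]
After 5 (reverse(4, 7)): [I, F, G, A, E, B, H, D, C]
After 6 (rotate_left(1, 4, k=2)): [I, A, E, F, G, B, H, D, C]
After 7 (swap(0, 6)): [H, A, E, F, G, B, I, D, C]
After 8 (rotate_left(4, 6, k=1)): [H, A, E, F, B, I, G, D, C]
After 9 (reverse(5, 8)): [H, A, E, F, B, C, D, G, I]
After 10 (swap(2, 3)): [H, A, F, E, B, C, D, G, I]
After 11 (rotate_left(1, 5, k=4)): [H, C, A, F, E, B, D, G, I]
After 12 (swap(7, 4)): [H, C, A, F, G, B, D, E, I]

Answer: 0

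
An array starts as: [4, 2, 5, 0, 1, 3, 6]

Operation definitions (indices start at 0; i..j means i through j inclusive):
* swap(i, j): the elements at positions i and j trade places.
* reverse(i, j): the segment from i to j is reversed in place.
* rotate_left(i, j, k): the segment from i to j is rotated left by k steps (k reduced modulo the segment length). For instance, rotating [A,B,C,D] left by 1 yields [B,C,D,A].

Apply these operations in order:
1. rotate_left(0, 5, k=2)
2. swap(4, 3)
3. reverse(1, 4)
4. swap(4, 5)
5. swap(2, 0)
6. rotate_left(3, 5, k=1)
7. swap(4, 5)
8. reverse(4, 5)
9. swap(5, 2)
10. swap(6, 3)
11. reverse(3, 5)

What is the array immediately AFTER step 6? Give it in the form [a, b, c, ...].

Answer: [4, 3, 5, 2, 0, 1, 6]

Derivation:
After 1 (rotate_left(0, 5, k=2)): [5, 0, 1, 3, 4, 2, 6]
After 2 (swap(4, 3)): [5, 0, 1, 4, 3, 2, 6]
After 3 (reverse(1, 4)): [5, 3, 4, 1, 0, 2, 6]
After 4 (swap(4, 5)): [5, 3, 4, 1, 2, 0, 6]
After 5 (swap(2, 0)): [4, 3, 5, 1, 2, 0, 6]
After 6 (rotate_left(3, 5, k=1)): [4, 3, 5, 2, 0, 1, 6]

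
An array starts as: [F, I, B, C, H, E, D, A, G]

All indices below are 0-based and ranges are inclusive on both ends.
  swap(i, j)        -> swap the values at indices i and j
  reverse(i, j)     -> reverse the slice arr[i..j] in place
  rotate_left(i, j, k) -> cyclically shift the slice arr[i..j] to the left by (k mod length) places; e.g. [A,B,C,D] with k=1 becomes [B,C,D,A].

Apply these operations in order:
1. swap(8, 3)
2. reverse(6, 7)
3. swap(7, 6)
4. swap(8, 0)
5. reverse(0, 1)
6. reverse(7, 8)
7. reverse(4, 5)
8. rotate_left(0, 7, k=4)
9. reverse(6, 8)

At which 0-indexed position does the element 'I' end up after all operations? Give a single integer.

After 1 (swap(8, 3)): [F, I, B, G, H, E, D, A, C]
After 2 (reverse(6, 7)): [F, I, B, G, H, E, A, D, C]
After 3 (swap(7, 6)): [F, I, B, G, H, E, D, A, C]
After 4 (swap(8, 0)): [C, I, B, G, H, E, D, A, F]
After 5 (reverse(0, 1)): [I, C, B, G, H, E, D, A, F]
After 6 (reverse(7, 8)): [I, C, B, G, H, E, D, F, A]
After 7 (reverse(4, 5)): [I, C, B, G, E, H, D, F, A]
After 8 (rotate_left(0, 7, k=4)): [E, H, D, F, I, C, B, G, A]
After 9 (reverse(6, 8)): [E, H, D, F, I, C, A, G, B]

Answer: 4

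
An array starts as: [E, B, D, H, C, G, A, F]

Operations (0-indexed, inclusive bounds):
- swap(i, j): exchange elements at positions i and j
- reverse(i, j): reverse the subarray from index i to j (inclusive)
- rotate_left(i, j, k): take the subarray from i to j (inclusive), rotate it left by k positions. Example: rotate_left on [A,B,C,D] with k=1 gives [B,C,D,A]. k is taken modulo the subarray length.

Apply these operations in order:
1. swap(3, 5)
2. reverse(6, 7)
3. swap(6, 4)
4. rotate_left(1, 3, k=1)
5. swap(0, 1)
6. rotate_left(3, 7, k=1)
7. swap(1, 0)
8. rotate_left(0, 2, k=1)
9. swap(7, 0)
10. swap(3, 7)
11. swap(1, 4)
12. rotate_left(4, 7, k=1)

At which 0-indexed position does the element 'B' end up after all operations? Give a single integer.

After 1 (swap(3, 5)): [E, B, D, G, C, H, A, F]
After 2 (reverse(6, 7)): [E, B, D, G, C, H, F, A]
After 3 (swap(6, 4)): [E, B, D, G, F, H, C, A]
After 4 (rotate_left(1, 3, k=1)): [E, D, G, B, F, H, C, A]
After 5 (swap(0, 1)): [D, E, G, B, F, H, C, A]
After 6 (rotate_left(3, 7, k=1)): [D, E, G, F, H, C, A, B]
After 7 (swap(1, 0)): [E, D, G, F, H, C, A, B]
After 8 (rotate_left(0, 2, k=1)): [D, G, E, F, H, C, A, B]
After 9 (swap(7, 0)): [B, G, E, F, H, C, A, D]
After 10 (swap(3, 7)): [B, G, E, D, H, C, A, F]
After 11 (swap(1, 4)): [B, H, E, D, G, C, A, F]
After 12 (rotate_left(4, 7, k=1)): [B, H, E, D, C, A, F, G]

Answer: 0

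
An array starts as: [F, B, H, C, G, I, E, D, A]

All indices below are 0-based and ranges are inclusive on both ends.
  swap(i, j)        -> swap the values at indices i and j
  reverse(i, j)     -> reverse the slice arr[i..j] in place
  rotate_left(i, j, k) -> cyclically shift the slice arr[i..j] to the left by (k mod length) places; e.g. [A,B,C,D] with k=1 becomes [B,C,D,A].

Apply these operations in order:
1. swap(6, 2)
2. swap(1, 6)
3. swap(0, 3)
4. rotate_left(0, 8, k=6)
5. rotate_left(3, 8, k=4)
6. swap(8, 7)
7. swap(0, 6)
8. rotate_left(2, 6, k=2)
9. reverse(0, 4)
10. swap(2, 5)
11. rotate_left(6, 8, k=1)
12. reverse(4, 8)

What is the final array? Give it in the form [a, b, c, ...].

After 1 (swap(6, 2)): [F, B, E, C, G, I, H, D, A]
After 2 (swap(1, 6)): [F, H, E, C, G, I, B, D, A]
After 3 (swap(0, 3)): [C, H, E, F, G, I, B, D, A]
After 4 (rotate_left(0, 8, k=6)): [B, D, A, C, H, E, F, G, I]
After 5 (rotate_left(3, 8, k=4)): [B, D, A, G, I, C, H, E, F]
After 6 (swap(8, 7)): [B, D, A, G, I, C, H, F, E]
After 7 (swap(0, 6)): [H, D, A, G, I, C, B, F, E]
After 8 (rotate_left(2, 6, k=2)): [H, D, I, C, B, A, G, F, E]
After 9 (reverse(0, 4)): [B, C, I, D, H, A, G, F, E]
After 10 (swap(2, 5)): [B, C, A, D, H, I, G, F, E]
After 11 (rotate_left(6, 8, k=1)): [B, C, A, D, H, I, F, E, G]
After 12 (reverse(4, 8)): [B, C, A, D, G, E, F, I, H]

Answer: [B, C, A, D, G, E, F, I, H]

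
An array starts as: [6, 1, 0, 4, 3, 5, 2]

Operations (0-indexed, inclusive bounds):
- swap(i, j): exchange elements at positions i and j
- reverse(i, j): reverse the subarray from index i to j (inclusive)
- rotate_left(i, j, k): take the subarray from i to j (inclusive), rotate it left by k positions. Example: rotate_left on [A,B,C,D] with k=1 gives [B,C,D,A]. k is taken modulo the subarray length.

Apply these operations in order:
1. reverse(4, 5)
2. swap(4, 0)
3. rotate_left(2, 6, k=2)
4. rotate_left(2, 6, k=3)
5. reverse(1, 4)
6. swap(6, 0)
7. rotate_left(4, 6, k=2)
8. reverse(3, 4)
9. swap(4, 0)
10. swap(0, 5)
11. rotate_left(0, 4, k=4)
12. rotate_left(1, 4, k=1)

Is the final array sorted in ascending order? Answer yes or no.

Answer: no

Derivation:
After 1 (reverse(4, 5)): [6, 1, 0, 4, 5, 3, 2]
After 2 (swap(4, 0)): [5, 1, 0, 4, 6, 3, 2]
After 3 (rotate_left(2, 6, k=2)): [5, 1, 6, 3, 2, 0, 4]
After 4 (rotate_left(2, 6, k=3)): [5, 1, 0, 4, 6, 3, 2]
After 5 (reverse(1, 4)): [5, 6, 4, 0, 1, 3, 2]
After 6 (swap(6, 0)): [2, 6, 4, 0, 1, 3, 5]
After 7 (rotate_left(4, 6, k=2)): [2, 6, 4, 0, 5, 1, 3]
After 8 (reverse(3, 4)): [2, 6, 4, 5, 0, 1, 3]
After 9 (swap(4, 0)): [0, 6, 4, 5, 2, 1, 3]
After 10 (swap(0, 5)): [1, 6, 4, 5, 2, 0, 3]
After 11 (rotate_left(0, 4, k=4)): [2, 1, 6, 4, 5, 0, 3]
After 12 (rotate_left(1, 4, k=1)): [2, 6, 4, 5, 1, 0, 3]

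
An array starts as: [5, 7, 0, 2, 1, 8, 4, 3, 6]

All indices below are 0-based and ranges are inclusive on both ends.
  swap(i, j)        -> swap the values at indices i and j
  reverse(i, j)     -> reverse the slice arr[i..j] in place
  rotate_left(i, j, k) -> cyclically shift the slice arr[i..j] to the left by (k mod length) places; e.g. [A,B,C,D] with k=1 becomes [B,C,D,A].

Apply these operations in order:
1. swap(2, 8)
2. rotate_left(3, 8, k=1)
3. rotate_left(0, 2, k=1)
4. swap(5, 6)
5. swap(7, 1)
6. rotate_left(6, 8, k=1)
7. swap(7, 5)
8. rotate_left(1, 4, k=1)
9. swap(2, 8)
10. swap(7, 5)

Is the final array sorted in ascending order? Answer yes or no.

After 1 (swap(2, 8)): [5, 7, 6, 2, 1, 8, 4, 3, 0]
After 2 (rotate_left(3, 8, k=1)): [5, 7, 6, 1, 8, 4, 3, 0, 2]
After 3 (rotate_left(0, 2, k=1)): [7, 6, 5, 1, 8, 4, 3, 0, 2]
After 4 (swap(5, 6)): [7, 6, 5, 1, 8, 3, 4, 0, 2]
After 5 (swap(7, 1)): [7, 0, 5, 1, 8, 3, 4, 6, 2]
After 6 (rotate_left(6, 8, k=1)): [7, 0, 5, 1, 8, 3, 6, 2, 4]
After 7 (swap(7, 5)): [7, 0, 5, 1, 8, 2, 6, 3, 4]
After 8 (rotate_left(1, 4, k=1)): [7, 5, 1, 8, 0, 2, 6, 3, 4]
After 9 (swap(2, 8)): [7, 5, 4, 8, 0, 2, 6, 3, 1]
After 10 (swap(7, 5)): [7, 5, 4, 8, 0, 3, 6, 2, 1]

Answer: no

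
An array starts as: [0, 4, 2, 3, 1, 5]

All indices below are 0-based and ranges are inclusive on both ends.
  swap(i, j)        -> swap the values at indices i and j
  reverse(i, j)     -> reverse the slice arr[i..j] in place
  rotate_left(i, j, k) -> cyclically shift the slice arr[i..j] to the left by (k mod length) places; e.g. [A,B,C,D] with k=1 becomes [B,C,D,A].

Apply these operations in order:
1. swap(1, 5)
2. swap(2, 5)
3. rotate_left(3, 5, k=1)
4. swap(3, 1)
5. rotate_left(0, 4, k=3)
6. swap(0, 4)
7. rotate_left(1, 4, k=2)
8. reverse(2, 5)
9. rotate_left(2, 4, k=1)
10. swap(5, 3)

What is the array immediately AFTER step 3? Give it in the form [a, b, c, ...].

Answer: [0, 5, 4, 1, 2, 3]

Derivation:
After 1 (swap(1, 5)): [0, 5, 2, 3, 1, 4]
After 2 (swap(2, 5)): [0, 5, 4, 3, 1, 2]
After 3 (rotate_left(3, 5, k=1)): [0, 5, 4, 1, 2, 3]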